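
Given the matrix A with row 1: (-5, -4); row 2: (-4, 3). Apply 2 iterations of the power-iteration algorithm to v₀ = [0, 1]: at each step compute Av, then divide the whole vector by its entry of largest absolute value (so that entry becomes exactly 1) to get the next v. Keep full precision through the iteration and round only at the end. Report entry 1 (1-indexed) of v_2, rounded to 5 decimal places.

0.32000

Av0 = (-4.000000, 3.000000); divide by -4.000000 → v1 = (1.000000, -0.750000)
Av1 = (-2.000000, -6.250000); divide by -6.250000 → v2 = (0.320000, 1.000000)
Requested entry of v2: 8/25 = 0.32000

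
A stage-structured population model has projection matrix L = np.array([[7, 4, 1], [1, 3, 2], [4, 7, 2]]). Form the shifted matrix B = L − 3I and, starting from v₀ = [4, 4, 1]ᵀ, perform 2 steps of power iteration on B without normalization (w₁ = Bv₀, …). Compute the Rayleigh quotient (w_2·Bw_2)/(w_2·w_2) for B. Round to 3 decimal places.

μ ≈ 7.477

B = L − 3I has rows (4, 4, 1); (1, 0, 2); (4, 7, -1)
w1 = Bv₀ = (4·4 + 4·4 + 1·1; 1·4 + 0·4 + 2·1; 4·4 + 7·4 + (-1)·1) = (33, 6, 43)
w2 = Bw1 = (4·33 + 4·6 + 1·43; 1·33 + 0·6 + 2·43; 4·33 + 7·6 + (-1)·43) = (199, 119, 131)
Bw2 = (1403, 461, 1498)
w2·Bw2 = 530294; w2·w2 = 70923; μ ≈ 530294/70923 = 7.477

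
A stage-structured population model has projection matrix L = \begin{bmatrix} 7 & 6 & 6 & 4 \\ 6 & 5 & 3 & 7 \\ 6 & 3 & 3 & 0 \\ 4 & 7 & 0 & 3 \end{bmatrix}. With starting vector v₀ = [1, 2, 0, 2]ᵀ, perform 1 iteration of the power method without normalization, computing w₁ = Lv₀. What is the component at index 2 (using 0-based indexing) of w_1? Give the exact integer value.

w1 = Lv₀ = (7·1 + 6·2 + 6·0 + 4·2; 6·1 + 5·2 + 3·0 + 7·2; 6·1 + 3·2 + 3·0 + 0·2; 4·1 + 7·2 + 0·0 + 3·2) = (27, 30, 12, 24)
The requested component of w1 is 12.

12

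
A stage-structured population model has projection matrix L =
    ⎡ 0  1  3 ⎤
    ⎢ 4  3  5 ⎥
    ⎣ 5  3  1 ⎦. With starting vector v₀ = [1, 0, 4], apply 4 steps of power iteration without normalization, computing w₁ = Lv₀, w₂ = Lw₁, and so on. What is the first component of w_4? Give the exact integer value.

4077

w1 = Lv₀ = (0·1 + 1·0 + 3·4; 4·1 + 3·0 + 5·4; 5·1 + 3·0 + 1·4) = (12, 24, 9)
w2 = Lw1 = (0·12 + 1·24 + 3·9; 4·12 + 3·24 + 5·9; 5·12 + 3·24 + 1·9) = (51, 165, 141)
w3 = Lw2 = (588, 1404, 891)
w4 = Lw3 = (4077, 11019, 8043)
The requested component of w4 is 4077.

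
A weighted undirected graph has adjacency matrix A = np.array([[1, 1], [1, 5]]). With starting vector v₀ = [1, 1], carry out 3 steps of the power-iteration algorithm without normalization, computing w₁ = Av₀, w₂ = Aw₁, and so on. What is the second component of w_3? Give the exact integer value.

168

w1 = Av₀ = (1·1 + 1·1; 1·1 + 5·1) = (2, 6)
w2 = Aw1 = (1·2 + 1·6; 1·2 + 5·6) = (8, 32)
w3 = Aw2 = (40, 168)
The requested component of w3 is 168.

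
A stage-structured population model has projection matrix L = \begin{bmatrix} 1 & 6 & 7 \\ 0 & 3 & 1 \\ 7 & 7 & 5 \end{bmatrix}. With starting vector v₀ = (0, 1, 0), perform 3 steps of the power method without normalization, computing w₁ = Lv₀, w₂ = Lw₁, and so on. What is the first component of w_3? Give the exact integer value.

855

w1 = Lv₀ = (1·0 + 6·1 + 7·0; 0·0 + 3·1 + 1·0; 7·0 + 7·1 + 5·0) = (6, 3, 7)
w2 = Lw1 = (1·6 + 6·3 + 7·7; 0·6 + 3·3 + 1·7; 7·6 + 7·3 + 5·7) = (73, 16, 98)
w3 = Lw2 = (855, 146, 1113)
The requested component of w3 is 855.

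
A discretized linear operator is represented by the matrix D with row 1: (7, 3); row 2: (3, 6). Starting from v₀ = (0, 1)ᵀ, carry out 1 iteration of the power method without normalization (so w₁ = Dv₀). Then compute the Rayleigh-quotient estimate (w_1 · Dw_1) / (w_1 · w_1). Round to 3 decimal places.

w1 = Dv₀ = (7·0 + 3·1; 3·0 + 6·1) = (3, 6)
Dw1 = (39, 45)
w1·Dw1 = 3·39 + 6·45 = 387; w1·w1 = 3·3 + 6·6 = 45
λ ≈ 387/45 = 8.600

λ ≈ 8.600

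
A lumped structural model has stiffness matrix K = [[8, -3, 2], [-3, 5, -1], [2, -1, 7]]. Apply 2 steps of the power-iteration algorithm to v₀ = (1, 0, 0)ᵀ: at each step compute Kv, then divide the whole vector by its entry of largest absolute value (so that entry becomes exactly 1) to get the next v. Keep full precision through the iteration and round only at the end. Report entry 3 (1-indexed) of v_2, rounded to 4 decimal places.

Kv0 = (8.00000, -3.00000, 2.00000); divide by 8.00000 → v1 = (1.00000, -0.37500, 0.25000)
Kv1 = (9.62500, -5.12500, 4.12500); divide by 9.62500 → v2 = (1.00000, -0.53247, 0.42857)
Requested entry of v2: 33/77 = 0.4286

0.4286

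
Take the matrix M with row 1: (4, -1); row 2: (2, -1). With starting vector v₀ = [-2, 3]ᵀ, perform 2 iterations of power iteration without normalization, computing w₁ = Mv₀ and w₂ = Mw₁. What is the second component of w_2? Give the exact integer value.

-15

w1 = Mv₀ = (-11, -7)
w2 = Mw1 = (-37, -15)
The requested component of w2 is -15.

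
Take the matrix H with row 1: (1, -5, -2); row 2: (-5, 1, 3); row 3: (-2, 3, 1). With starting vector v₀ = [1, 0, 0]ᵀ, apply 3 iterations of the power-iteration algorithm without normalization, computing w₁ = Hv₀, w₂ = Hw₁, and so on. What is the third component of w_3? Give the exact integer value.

-127

w1 = Hv₀ = (1·1 + (-5)·0 + (-2)·0; (-5)·1 + 1·0 + 3·0; (-2)·1 + 3·0 + 1·0) = (1, -5, -2)
w2 = Hw1 = (1·1 + (-5)·(-5) + (-2)·(-2); (-5)·1 + 1·(-5) + 3·(-2); (-2)·1 + 3·(-5) + 1·(-2)) = (30, -16, -19)
w3 = Hw2 = (148, -223, -127)
The requested component of w3 is -127.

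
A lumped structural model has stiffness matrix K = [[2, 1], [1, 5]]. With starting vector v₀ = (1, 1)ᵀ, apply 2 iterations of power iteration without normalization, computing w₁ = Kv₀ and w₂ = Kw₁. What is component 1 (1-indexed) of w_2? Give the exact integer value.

w1 = Kv₀ = (3, 6)
w2 = Kw1 = (12, 33)
The requested component of w2 is 12.

12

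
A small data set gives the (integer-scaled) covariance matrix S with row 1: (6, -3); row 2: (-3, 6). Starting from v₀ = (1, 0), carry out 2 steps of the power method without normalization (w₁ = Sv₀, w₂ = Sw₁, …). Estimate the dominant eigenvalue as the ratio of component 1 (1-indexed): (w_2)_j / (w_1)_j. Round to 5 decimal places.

w1 = Sv₀ = (6, -3)
w2 = Sw1 = (45, -36)
Ratio at component: 45 / 6 = 7.50000

7.50000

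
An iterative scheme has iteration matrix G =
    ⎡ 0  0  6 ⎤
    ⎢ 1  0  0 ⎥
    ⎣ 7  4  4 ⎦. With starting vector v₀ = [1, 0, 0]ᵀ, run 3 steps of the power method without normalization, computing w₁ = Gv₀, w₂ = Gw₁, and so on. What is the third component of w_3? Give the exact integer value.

w1 = Gv₀ = (0·1 + 0·0 + 6·0; 1·1 + 0·0 + 0·0; 7·1 + 4·0 + 4·0) = (0, 1, 7)
w2 = Gw1 = (0·0 + 0·1 + 6·7; 1·0 + 0·1 + 0·7; 7·0 + 4·1 + 4·7) = (42, 0, 32)
w3 = Gw2 = (192, 42, 422)
The requested component of w3 is 422.

422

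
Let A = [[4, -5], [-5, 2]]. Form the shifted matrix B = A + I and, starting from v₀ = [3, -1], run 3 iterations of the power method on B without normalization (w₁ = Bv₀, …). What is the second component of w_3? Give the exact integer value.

-1412

B = A + I has rows (5, -5); (-5, 3)
w1 = Bv₀ = (20, -18)
w2 = Bw1 = (190, -154)
w3 = Bw2 = (1720, -1412)
Requested component of w3: -1412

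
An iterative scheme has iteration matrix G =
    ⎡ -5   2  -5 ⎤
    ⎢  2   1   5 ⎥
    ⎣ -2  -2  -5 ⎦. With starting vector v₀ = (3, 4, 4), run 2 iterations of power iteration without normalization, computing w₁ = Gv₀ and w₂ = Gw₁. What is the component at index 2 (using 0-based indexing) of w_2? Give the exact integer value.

164

w1 = Gv₀ = (-27, 30, -34)
w2 = Gw1 = (365, -194, 164)
The requested component of w2 is 164.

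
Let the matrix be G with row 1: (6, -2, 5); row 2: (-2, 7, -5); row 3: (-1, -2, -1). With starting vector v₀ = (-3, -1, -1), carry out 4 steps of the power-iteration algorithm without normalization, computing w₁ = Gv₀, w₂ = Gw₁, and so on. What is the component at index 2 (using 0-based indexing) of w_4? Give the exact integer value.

w1 = Gv₀ = (-21, 4, 6)
w2 = Gw1 = (-104, 40, 7)
w3 = Gw2 = (-669, 453, 17)
w4 = Gw3 = (-4835, 4424, -254)
The requested component of w4 is -254.

-254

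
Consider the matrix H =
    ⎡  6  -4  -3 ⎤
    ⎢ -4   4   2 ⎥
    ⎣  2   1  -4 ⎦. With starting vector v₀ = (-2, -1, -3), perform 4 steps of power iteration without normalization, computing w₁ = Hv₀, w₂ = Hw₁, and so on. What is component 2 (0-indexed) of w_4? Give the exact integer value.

-352

w1 = Hv₀ = (1, -2, 7)
w2 = Hw1 = (-7, 2, -28)
w3 = Hw2 = (34, -20, 100)
w4 = Hw3 = (-16, -16, -352)
The requested component of w4 is -352.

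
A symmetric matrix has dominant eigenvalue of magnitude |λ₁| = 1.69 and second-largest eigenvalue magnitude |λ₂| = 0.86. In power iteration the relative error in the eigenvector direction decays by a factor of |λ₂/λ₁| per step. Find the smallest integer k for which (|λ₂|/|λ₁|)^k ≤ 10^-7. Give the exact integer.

|λ₂/λ₁| = 0.86/1.69 = 0.50888
Need k ≥ ln(10^-7) / ln(0.50888) = -16.1181 / -0.6756 ≈ 23.859
Smallest integer k satisfying the bound: 24

24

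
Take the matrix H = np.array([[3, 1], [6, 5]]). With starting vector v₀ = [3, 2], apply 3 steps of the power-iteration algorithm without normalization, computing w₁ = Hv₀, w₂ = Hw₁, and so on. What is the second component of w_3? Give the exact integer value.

1396

w1 = Hv₀ = (11, 28)
w2 = Hw1 = (61, 206)
w3 = Hw2 = (389, 1396)
The requested component of w3 is 1396.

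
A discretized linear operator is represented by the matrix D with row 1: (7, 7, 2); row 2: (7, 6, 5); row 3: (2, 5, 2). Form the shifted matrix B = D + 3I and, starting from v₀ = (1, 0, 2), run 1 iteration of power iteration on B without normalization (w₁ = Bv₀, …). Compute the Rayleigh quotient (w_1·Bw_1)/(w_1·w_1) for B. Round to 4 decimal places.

B = D + 3I has rows (10, 7, 2); (7, 9, 5); (2, 5, 5)
w1 = Bv₀ = (10·1 + 7·0 + 2·2; 7·1 + 9·0 + 5·2; 2·1 + 5·0 + 5·2) = (14, 17, 12)
Bw1 = (283, 311, 173)
w1·Bw1 = 11325; w1·w1 = 629; μ ≈ 11325/629 = 18.0048

18.0048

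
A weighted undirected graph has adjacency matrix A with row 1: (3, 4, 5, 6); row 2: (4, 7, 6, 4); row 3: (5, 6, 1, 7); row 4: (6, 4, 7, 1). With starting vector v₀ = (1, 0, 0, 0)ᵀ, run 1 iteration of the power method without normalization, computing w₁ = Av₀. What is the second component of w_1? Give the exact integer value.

w1 = Av₀ = (3, 4, 5, 6)
The requested component of w1 is 4.

4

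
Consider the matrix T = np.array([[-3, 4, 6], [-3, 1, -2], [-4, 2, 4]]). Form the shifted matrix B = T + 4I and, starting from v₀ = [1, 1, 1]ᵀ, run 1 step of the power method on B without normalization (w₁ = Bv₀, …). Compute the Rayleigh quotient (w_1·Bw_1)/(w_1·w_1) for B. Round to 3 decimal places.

B = T + 4I has rows (1, 4, 6); (-3, 5, -2); (-4, 2, 8)
w1 = Bv₀ = (1·1 + 4·1 + 6·1; (-3)·1 + 5·1 + (-2)·1; (-4)·1 + 2·1 + 8·1) = (11, 0, 6)
Bw1 = (47, -45, 4)
w1·Bw1 = 541; w1·w1 = 157; μ ≈ 541/157 = 3.446

μ ≈ 3.446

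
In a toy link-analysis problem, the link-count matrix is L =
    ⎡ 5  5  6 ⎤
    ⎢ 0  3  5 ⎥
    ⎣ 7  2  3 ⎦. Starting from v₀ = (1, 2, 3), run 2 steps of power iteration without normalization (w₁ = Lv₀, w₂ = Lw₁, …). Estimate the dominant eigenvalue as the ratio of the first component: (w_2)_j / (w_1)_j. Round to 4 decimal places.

w1 = Lv₀ = (33, 21, 20)
w2 = Lw1 = (390, 163, 333)
Ratio at component: 390 / 33 = 11.8182

λ ≈ 11.8182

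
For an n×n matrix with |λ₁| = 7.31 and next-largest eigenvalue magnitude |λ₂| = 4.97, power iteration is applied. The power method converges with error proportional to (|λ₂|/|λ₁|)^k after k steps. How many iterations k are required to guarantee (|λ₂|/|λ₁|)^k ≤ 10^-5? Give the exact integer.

30

|λ₂/λ₁| = 4.97/7.31 = 0.67989
Need k ≥ ln(10^-5) / ln(0.67989) = -11.5129 / -0.3858 ≈ 29.840
Smallest integer k satisfying the bound: 30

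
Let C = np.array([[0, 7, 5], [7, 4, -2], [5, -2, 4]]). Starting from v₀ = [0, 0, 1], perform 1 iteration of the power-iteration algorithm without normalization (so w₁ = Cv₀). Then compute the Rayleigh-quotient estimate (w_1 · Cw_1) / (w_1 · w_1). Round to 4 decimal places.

w1 = Cv₀ = (0·0 + 7·0 + 5·1; 7·0 + 4·0 + (-2)·1; 5·0 + (-2)·0 + 4·1) = (5, -2, 4)
Cw1 = (6, 19, 45)
w1·Cw1 = 5·6 + (-2)·19 + 4·45 = 172; w1·w1 = 5·5 + (-2)·(-2) + 4·4 = 45
λ ≈ 172/45 = 3.8222

3.8222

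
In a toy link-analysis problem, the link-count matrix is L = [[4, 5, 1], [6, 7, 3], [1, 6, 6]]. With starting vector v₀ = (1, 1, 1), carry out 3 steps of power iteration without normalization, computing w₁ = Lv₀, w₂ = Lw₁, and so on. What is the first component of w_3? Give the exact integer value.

1771

w1 = Lv₀ = (10, 16, 13)
w2 = Lw1 = (133, 211, 184)
w3 = Lw2 = (1771, 2827, 2503)
The requested component of w3 is 1771.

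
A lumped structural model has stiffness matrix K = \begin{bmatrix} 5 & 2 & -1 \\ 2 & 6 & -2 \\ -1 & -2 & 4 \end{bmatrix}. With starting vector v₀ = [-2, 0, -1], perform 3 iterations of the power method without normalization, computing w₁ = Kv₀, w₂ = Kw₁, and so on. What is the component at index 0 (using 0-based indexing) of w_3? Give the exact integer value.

-292

w1 = Kv₀ = (-9, -2, -2)
w2 = Kw1 = (-47, -26, 5)
w3 = Kw2 = (-292, -260, 119)
The requested component of w3 is -292.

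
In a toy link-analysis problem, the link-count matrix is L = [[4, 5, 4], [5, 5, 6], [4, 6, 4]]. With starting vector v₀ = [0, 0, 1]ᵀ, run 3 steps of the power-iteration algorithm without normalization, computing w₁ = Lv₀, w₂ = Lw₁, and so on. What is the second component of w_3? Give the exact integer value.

1088

w1 = Lv₀ = (4, 6, 4)
w2 = Lw1 = (62, 74, 68)
w3 = Lw2 = (890, 1088, 964)
The requested component of w3 is 1088.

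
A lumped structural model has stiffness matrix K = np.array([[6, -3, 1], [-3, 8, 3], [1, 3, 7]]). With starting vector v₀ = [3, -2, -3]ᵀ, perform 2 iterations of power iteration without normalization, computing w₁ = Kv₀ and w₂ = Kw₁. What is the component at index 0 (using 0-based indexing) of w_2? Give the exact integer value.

204

w1 = Kv₀ = (6·3 + (-3)·(-2) + 1·(-3); (-3)·3 + 8·(-2) + 3·(-3); 1·3 + 3·(-2) + 7·(-3)) = (21, -34, -24)
w2 = Kw1 = (6·21 + (-3)·(-34) + 1·(-24); (-3)·21 + 8·(-34) + 3·(-24); 1·21 + 3·(-34) + 7·(-24)) = (204, -407, -249)
The requested component of w2 is 204.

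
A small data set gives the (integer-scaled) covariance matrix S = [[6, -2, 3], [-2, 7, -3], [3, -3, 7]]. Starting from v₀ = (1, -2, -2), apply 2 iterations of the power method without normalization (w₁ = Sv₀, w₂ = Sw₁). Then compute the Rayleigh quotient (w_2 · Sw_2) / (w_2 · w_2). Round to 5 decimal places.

w1 = Sv₀ = (4, -10, -5)
w2 = Sw1 = (29, -63, 7)
Sw2 = (321, -520, 325)
w2·Sw2 = 29·321 + (-63)·(-520) + 7·325 = 44344; w2·w2 = 29·29 + (-63)·(-63) + 7·7 = 4859
λ ≈ 44344/4859 = 9.12616

9.12616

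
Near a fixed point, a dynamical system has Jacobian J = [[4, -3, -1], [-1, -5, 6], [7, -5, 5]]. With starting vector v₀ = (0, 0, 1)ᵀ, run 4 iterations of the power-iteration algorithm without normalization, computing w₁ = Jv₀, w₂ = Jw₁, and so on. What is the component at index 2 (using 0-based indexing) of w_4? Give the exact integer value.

w1 = Jv₀ = (4·0 + (-3)·0 + (-1)·1; (-1)·0 + (-5)·0 + 6·1; 7·0 + (-5)·0 + 5·1) = (-1, 6, 5)
w2 = Jw1 = (4·(-1) + (-3)·6 + (-1)·5; (-1)·(-1) + (-5)·6 + 6·5; 7·(-1) + (-5)·6 + 5·5) = (-27, 1, -12)
w3 = Jw2 = (-99, -50, -254)
w4 = Jw3 = (8, -1175, -1713)
The requested component of w4 is -1713.

-1713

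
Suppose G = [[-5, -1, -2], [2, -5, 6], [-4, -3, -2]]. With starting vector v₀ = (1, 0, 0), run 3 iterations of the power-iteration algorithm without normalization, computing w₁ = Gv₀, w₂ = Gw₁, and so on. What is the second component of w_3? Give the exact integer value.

414

w1 = Gv₀ = ((-5)·1 + (-1)·0 + (-2)·0; 2·1 + (-5)·0 + 6·0; (-4)·1 + (-3)·0 + (-2)·0) = (-5, 2, -4)
w2 = Gw1 = ((-5)·(-5) + (-1)·2 + (-2)·(-4); 2·(-5) + (-5)·2 + 6·(-4); (-4)·(-5) + (-3)·2 + (-2)·(-4)) = (31, -44, 22)
w3 = Gw2 = (-155, 414, -36)
The requested component of w3 is 414.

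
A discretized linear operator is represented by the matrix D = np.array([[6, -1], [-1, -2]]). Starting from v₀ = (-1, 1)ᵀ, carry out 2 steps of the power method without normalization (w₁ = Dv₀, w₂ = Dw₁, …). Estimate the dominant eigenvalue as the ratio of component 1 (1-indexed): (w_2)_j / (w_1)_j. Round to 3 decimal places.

w1 = Dv₀ = (-7, -1)
w2 = Dw1 = (-41, 9)
Ratio at component: -41 / -7 = 5.857

λ ≈ 5.857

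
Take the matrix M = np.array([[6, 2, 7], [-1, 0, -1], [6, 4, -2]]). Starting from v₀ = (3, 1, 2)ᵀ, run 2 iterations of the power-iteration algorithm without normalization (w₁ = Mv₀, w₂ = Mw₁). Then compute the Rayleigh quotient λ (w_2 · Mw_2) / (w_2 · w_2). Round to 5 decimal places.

9.02734

w1 = Mv₀ = (6·3 + 2·1 + 7·2; (-1)·3 + 0·1 + (-1)·2; 6·3 + 4·1 + (-2)·2) = (34, -5, 18)
w2 = Mw1 = (6·34 + 2·(-5) + 7·18; (-1)·34 + 0·(-5) + (-1)·18; 6·34 + 4·(-5) + (-2)·18) = (320, -52, 148)
Mw2 = (2852, -468, 1416)
w2·Mw2 = 320·2852 + (-52)·(-468) + 148·1416 = 1146544; w2·w2 = 320·320 + (-52)·(-52) + 148·148 = 127008
λ ≈ 1146544/127008 = 9.02734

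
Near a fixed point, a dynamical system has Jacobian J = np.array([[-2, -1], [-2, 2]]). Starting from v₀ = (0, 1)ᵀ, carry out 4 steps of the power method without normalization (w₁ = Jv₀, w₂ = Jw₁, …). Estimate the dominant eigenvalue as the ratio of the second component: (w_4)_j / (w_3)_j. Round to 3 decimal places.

w1 = Jv₀ = ((-2)·0 + (-1)·1; (-2)·0 + 2·1) = (-1, 2)
w2 = Jw1 = ((-2)·(-1) + (-1)·2; (-2)·(-1) + 2·2) = (0, 6)
w3 = Jw2 = (-6, 12)
w4 = Jw3 = (0, 36)
Ratio at component: 36 / 12 = 3.000

λ ≈ 3.000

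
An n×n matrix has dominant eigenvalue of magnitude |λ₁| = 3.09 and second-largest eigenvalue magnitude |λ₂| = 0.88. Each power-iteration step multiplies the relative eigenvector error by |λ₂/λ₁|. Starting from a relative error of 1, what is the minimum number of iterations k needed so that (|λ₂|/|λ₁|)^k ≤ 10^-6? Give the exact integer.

|λ₂/λ₁| = 0.88/3.09 = 0.28479
Need k ≥ ln(10^-6) / ln(0.28479) = -13.8155 / -1.2560 ≈ 11.000
Smallest integer k satisfying the bound: 11

11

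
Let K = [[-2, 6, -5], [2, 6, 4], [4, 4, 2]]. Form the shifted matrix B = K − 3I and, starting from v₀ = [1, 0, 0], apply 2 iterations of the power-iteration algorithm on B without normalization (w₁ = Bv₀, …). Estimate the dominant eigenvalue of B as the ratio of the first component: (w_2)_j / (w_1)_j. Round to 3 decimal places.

-3.400

B = K − 3I has rows (-5, 6, -5); (2, 3, 4); (4, 4, -1)
w1 = Bv₀ = ((-5)·1 + 6·0 + (-5)·0; 2·1 + 3·0 + 4·0; 4·1 + 4·0 + (-1)·0) = (-5, 2, 4)
w2 = Bw1 = ((-5)·(-5) + 6·2 + (-5)·4; 2·(-5) + 3·2 + 4·4; 4·(-5) + 4·2 + (-1)·4) = (17, 12, -16)
Ratio: 17/-5 = -3.400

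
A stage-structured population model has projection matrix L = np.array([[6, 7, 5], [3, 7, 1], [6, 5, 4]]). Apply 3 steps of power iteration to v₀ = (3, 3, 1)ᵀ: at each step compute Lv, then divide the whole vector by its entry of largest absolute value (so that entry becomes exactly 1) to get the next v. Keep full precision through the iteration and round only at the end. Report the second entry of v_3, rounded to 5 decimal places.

0.55250

Lv0 = (44.000000, 31.000000, 37.000000); divide by 44.000000 → v1 = (1.000000, 0.704545, 0.840909)
Lv1 = (15.136364, 8.772727, 12.886364); divide by 15.136364 → v2 = (1.000000, 0.579580, 0.851351)
Lv2 = (14.313814, 7.908408, 12.303303); divide by 14.313814 → v3 = (1.000000, 0.552502, 0.859541)
Requested entry of v3: 5267/9533 = 0.55250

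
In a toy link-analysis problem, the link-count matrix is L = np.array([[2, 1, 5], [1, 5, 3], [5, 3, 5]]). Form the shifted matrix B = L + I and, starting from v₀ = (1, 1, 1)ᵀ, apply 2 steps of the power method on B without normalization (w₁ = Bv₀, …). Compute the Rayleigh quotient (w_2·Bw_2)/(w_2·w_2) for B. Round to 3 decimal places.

B = L + I has rows (3, 1, 5); (1, 6, 3); (5, 3, 6)
w1 = Bv₀ = (9, 10, 14)
w2 = Bw1 = (107, 111, 159)
Bw2 = (1227, 1250, 1822)
w2·Bw2 = 559737; w2·w2 = 49051; μ ≈ 559737/49051 = 11.411

μ ≈ 11.411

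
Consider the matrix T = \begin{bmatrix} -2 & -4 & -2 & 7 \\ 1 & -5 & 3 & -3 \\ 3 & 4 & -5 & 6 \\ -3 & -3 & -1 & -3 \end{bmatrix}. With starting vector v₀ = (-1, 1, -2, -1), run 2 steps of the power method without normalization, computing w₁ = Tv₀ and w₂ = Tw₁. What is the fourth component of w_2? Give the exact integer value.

w1 = Tv₀ = ((-2)·(-1) + (-4)·1 + (-2)·(-2) + 7·(-1); 1·(-1) + (-5)·1 + 3·(-2) + (-3)·(-1); 3·(-1) + 4·1 + (-5)·(-2) + 6·(-1); (-3)·(-1) + (-3)·1 + (-1)·(-2) + (-3)·(-1)) = (-5, -9, 5, 5)
w2 = Tw1 = ((-2)·(-5) + (-4)·(-9) + (-2)·5 + 7·5; 1·(-5) + (-5)·(-9) + 3·5 + (-3)·5; 3·(-5) + 4·(-9) + (-5)·5 + 6·5; (-3)·(-5) + (-3)·(-9) + (-1)·5 + (-3)·5) = (71, 40, -46, 22)
The requested component of w2 is 22.

22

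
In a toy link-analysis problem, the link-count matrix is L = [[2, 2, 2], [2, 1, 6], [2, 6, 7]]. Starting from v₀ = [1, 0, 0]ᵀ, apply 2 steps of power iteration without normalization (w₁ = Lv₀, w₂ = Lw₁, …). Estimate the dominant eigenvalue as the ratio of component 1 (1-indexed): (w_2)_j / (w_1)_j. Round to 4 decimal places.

w1 = Lv₀ = (2·1 + 2·0 + 2·0; 2·1 + 1·0 + 6·0; 2·1 + 6·0 + 7·0) = (2, 2, 2)
w2 = Lw1 = (2·2 + 2·2 + 2·2; 2·2 + 1·2 + 6·2; 2·2 + 6·2 + 7·2) = (12, 18, 30)
Ratio at component: 12 / 2 = 6.0000

λ ≈ 6.0000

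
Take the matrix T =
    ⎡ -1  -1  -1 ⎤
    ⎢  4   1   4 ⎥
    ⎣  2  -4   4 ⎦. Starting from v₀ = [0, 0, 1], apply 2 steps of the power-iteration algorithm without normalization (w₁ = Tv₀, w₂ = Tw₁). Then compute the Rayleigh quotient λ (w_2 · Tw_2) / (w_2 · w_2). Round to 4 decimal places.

-0.3204

w1 = Tv₀ = ((-1)·0 + (-1)·0 + (-1)·1; 4·0 + 1·0 + 4·1; 2·0 + (-4)·0 + 4·1) = (-1, 4, 4)
w2 = Tw1 = ((-1)·(-1) + (-1)·4 + (-1)·4; 4·(-1) + 1·4 + 4·4; 2·(-1) + (-4)·4 + 4·4) = (-7, 16, -2)
Tw2 = (-7, -20, -86)
w2·Tw2 = (-7)·(-7) + 16·(-20) + (-2)·(-86) = -99; w2·w2 = (-7)·(-7) + 16·16 + (-2)·(-2) = 309
λ ≈ -99/309 = -0.3204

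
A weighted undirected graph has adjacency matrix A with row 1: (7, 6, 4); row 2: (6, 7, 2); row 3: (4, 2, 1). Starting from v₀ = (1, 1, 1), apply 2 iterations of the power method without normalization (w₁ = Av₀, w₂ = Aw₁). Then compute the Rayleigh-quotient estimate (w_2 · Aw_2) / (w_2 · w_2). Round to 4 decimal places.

w1 = Av₀ = (7·1 + 6·1 + 4·1; 6·1 + 7·1 + 2·1; 4·1 + 2·1 + 1·1) = (17, 15, 7)
w2 = Aw1 = (7·17 + 6·15 + 4·7; 6·17 + 7·15 + 2·7; 4·17 + 2·15 + 1·7) = (237, 221, 105)
Aw2 = (3405, 3179, 1495)
w2·Aw2 = 237·3405 + 221·3179 + 105·1495 = 1666519; w2·w2 = 237·237 + 221·221 + 105·105 = 116035
λ ≈ 1666519/116035 = 14.3622

14.3622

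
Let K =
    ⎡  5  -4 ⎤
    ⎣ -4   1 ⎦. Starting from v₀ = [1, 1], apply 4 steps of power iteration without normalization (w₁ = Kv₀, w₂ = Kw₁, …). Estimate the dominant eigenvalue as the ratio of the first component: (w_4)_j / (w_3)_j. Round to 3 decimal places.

7.655

w1 = Kv₀ = (1, -3)
w2 = Kw1 = (17, -7)
w3 = Kw2 = (113, -75)
w4 = Kw3 = (865, -527)
Ratio at component: 865 / 113 = 7.655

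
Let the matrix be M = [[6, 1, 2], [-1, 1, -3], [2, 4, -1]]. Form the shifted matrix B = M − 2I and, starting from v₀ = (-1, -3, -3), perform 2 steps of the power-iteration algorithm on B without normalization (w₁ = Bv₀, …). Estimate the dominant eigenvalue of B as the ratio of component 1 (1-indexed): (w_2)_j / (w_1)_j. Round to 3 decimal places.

B = M − 2I has rows (4, 1, 2); (-1, -1, -3); (2, 4, -3)
w1 = Bv₀ = (4·(-1) + 1·(-3) + 2·(-3); (-1)·(-1) + (-1)·(-3) + (-3)·(-3); 2·(-1) + 4·(-3) + (-3)·(-3)) = (-13, 13, -5)
w2 = Bw1 = (4·(-13) + 1·13 + 2·(-5); (-1)·(-13) + (-1)·13 + (-3)·(-5); 2·(-13) + 4·13 + (-3)·(-5)) = (-49, 15, 41)
Ratio: -49/-13 = 3.769

3.769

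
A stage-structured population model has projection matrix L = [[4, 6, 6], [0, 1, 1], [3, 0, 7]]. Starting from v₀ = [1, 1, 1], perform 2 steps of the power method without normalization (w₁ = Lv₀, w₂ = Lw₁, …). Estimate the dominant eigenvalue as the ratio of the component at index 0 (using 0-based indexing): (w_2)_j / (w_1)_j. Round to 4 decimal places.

8.5000

w1 = Lv₀ = (16, 2, 10)
w2 = Lw1 = (136, 12, 118)
Ratio at component: 136 / 16 = 8.5000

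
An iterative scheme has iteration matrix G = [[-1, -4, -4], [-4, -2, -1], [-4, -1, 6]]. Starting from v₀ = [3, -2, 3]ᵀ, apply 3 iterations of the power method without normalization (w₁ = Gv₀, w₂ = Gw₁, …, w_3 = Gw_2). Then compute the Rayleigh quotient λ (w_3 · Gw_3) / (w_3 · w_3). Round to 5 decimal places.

w1 = Gv₀ = ((-1)·3 + (-4)·(-2) + (-4)·3; (-4)·3 + (-2)·(-2) + (-1)·3; (-4)·3 + (-1)·(-2) + 6·3) = (-7, -11, 8)
w2 = Gw1 = ((-1)·(-7) + (-4)·(-11) + (-4)·8; (-4)·(-7) + (-2)·(-11) + (-1)·8; (-4)·(-7) + (-1)·(-11) + 6·8) = (19, 42, 87)
w3 = Gw2 = (-535, -247, 404)
Gw3 = (-93, 2230, 4811)
w3·Gw3 = (-535)·(-93) + (-247)·2230 + 404·4811 = 1442589; w3·w3 = (-535)·(-535) + (-247)·(-247) + 404·404 = 510450
λ ≈ 1442589/510450 = 2.82611

2.82611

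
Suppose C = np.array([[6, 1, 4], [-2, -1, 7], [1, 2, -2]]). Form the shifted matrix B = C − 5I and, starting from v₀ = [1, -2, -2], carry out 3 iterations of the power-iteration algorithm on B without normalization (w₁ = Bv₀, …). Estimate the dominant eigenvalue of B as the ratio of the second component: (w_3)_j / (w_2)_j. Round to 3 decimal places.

B = C − 5I has rows (1, 1, 4); (-2, -6, 7); (1, 2, -7)
w1 = Bv₀ = (-9, -4, 11)
w2 = Bw1 = (31, 119, -94)
w3 = Bw2 = (-226, -1434, 927)
Ratio: -1434/119 = -12.050

-12.050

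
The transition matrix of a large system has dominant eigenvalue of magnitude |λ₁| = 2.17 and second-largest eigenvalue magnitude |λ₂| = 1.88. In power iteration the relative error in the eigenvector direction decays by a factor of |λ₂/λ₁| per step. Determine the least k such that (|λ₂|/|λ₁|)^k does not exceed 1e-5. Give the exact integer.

81

|λ₂/λ₁| = 1.88/2.17 = 0.86636
Need k ≥ ln(1e-5) / ln(0.86636) = -11.5129 / -0.1435 ≈ 80.254
Smallest integer k satisfying the bound: 81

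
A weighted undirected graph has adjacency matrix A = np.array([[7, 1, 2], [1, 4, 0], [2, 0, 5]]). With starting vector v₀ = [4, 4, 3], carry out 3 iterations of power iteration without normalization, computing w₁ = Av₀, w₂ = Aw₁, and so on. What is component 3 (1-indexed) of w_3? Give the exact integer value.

1619

w1 = Av₀ = (7·4 + 1·4 + 2·3; 1·4 + 4·4 + 0·3; 2·4 + 0·4 + 5·3) = (38, 20, 23)
w2 = Aw1 = (7·38 + 1·20 + 2·23; 1·38 + 4·20 + 0·23; 2·38 + 0·20 + 5·23) = (332, 118, 191)
w3 = Aw2 = (2824, 804, 1619)
The requested component of w3 is 1619.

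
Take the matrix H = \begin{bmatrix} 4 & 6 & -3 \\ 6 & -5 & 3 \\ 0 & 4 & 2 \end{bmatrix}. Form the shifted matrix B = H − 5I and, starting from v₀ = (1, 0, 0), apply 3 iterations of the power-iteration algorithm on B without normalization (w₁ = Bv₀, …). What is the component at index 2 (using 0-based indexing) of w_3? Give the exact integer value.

B = H − 5I has rows (-1, 6, -3); (6, -10, 3); (0, 4, -3)
w1 = Bv₀ = ((-1)·1 + 6·0 + (-3)·0; 6·1 + (-10)·0 + 3·0; 0·1 + 4·0 + (-3)·0) = (-1, 6, 0)
w2 = Bw1 = ((-1)·(-1) + 6·6 + (-3)·0; 6·(-1) + (-10)·6 + 3·0; 0·(-1) + 4·6 + (-3)·0) = (37, -66, 24)
w3 = Bw2 = (-505, 954, -336)
Requested component of w3: -336

-336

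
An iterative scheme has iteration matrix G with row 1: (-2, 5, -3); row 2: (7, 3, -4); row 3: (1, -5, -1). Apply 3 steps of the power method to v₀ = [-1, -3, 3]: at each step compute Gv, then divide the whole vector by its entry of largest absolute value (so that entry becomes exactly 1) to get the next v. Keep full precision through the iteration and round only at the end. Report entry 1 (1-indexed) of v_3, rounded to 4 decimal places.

Gv0 = (-22.00000, -28.00000, 11.00000); divide by -28.00000 → v1 = (0.78571, 1.00000, -0.39286)
Gv1 = (4.60714, 10.07143, -3.82143); divide by 10.07143 → v2 = (0.45745, 1.00000, -0.37943)
Gv2 = (5.22340, 7.71986, -4.16312); divide by 7.71986 → v3 = (0.67662, 1.00000, -0.53927)
Requested entry of v3: -1473/-2177 = 0.6766

0.6766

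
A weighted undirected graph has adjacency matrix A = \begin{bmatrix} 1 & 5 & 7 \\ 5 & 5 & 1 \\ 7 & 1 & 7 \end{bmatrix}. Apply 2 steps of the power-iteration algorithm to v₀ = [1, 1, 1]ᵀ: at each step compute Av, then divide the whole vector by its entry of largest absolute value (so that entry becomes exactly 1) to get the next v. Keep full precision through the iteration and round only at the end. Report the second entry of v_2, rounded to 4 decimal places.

0.6522

Av0 = (13.00000, 11.00000, 15.00000); divide by 15.00000 → v1 = (0.86667, 0.73333, 1.00000)
Av1 = (11.53333, 9.00000, 13.80000); divide by 13.80000 → v2 = (0.83575, 0.65217, 1.00000)
Requested entry of v2: 135/207 = 0.6522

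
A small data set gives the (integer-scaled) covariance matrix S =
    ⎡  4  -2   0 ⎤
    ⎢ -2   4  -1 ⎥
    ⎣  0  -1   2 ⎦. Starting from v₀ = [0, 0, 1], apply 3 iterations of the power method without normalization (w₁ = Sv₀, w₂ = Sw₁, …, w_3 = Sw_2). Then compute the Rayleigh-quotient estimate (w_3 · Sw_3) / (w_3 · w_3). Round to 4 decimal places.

w1 = Sv₀ = (0, -1, 2)
w2 = Sw1 = (2, -6, 5)
w3 = Sw2 = (20, -33, 16)
Sw3 = (146, -188, 65)
w3·Sw3 = 20·146 + (-33)·(-188) + 16·65 = 10164; w3·w3 = 20·20 + (-33)·(-33) + 16·16 = 1745
λ ≈ 10164/1745 = 5.8246

λ ≈ 5.8246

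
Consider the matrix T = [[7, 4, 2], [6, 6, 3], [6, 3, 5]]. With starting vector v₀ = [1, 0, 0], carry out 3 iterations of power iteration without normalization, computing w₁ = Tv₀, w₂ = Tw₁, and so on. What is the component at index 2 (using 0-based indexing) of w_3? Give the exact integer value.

w1 = Tv₀ = (7·1 + 4·0 + 2·0; 6·1 + 6·0 + 3·0; 6·1 + 3·0 + 5·0) = (7, 6, 6)
w2 = Tw1 = (7·7 + 4·6 + 2·6; 6·7 + 6·6 + 3·6; 6·7 + 3·6 + 5·6) = (85, 96, 90)
w3 = Tw2 = (1159, 1356, 1248)
The requested component of w3 is 1248.

1248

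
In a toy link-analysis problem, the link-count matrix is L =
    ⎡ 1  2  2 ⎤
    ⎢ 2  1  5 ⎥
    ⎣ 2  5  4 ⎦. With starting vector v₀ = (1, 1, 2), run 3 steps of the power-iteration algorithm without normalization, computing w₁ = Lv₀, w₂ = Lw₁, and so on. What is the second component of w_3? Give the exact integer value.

w1 = Lv₀ = (1·1 + 2·1 + 2·2; 2·1 + 1·1 + 5·2; 2·1 + 5·1 + 4·2) = (7, 13, 15)
w2 = Lw1 = (1·7 + 2·13 + 2·15; 2·7 + 1·13 + 5·15; 2·7 + 5·13 + 4·15) = (63, 102, 139)
w3 = Lw2 = (545, 923, 1192)
The requested component of w3 is 923.

923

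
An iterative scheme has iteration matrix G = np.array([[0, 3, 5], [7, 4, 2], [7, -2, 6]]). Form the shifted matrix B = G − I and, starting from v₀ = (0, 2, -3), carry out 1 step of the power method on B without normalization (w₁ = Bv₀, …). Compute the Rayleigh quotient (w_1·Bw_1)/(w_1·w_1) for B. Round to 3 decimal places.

μ ≈ 8.543

B = G − I has rows (-1, 3, 5); (7, 3, 2); (7, -2, 5)
w1 = Bv₀ = ((-1)·0 + 3·2 + 5·(-3); 7·0 + 3·2 + 2·(-3); 7·0 + (-2)·2 + 5·(-3)) = (-9, 0, -19)
Bw1 = (-86, -101, -158)
w1·Bw1 = 3776; w1·w1 = 442; μ ≈ 3776/442 = 8.543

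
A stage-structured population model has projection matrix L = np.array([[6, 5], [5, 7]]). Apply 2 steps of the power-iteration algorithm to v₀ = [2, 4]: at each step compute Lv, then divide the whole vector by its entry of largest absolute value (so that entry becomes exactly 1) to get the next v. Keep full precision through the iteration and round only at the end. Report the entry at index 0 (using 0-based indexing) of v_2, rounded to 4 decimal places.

0.8967

Lv0 = (32.00000, 38.00000); divide by 38.00000 → v1 = (0.84211, 1.00000)
Lv1 = (10.05263, 11.21053); divide by 11.21053 → v2 = (0.89671, 1.00000)
Requested entry of v2: 382/426 = 0.8967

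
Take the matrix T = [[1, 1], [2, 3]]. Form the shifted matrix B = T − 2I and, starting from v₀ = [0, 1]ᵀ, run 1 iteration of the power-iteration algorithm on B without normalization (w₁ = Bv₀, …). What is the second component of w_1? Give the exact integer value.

B = T − 2I has rows (-1, 1); (2, 1)
w1 = Bv₀ = ((-1)·0 + 1·1; 2·0 + 1·1) = (1, 1)
Requested component of w1: 1

1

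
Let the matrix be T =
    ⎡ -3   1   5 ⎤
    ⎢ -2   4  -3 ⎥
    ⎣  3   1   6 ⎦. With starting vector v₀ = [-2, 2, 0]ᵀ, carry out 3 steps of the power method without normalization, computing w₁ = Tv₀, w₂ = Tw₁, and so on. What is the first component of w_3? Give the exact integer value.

w1 = Tv₀ = ((-3)·(-2) + 1·2 + 5·0; (-2)·(-2) + 4·2 + (-3)·0; 3·(-2) + 1·2 + 6·0) = (8, 12, -4)
w2 = Tw1 = ((-3)·8 + 1·12 + 5·(-4); (-2)·8 + 4·12 + (-3)·(-4); 3·8 + 1·12 + 6·(-4)) = (-32, 44, 12)
w3 = Tw2 = (200, 204, 20)
The requested component of w3 is 200.

200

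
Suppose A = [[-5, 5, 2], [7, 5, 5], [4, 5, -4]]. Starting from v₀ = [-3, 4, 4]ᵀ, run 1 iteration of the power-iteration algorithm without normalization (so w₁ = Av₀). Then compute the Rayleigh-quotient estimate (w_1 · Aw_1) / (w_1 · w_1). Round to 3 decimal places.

w1 = Av₀ = (43, 19, -8)
Aw1 = (-136, 356, 299)
w1·Aw1 = 43·(-136) + 19·356 + (-8)·299 = -1476; w1·w1 = 43·43 + 19·19 + (-8)·(-8) = 2274
λ ≈ -1476/2274 = -0.649

λ ≈ -0.649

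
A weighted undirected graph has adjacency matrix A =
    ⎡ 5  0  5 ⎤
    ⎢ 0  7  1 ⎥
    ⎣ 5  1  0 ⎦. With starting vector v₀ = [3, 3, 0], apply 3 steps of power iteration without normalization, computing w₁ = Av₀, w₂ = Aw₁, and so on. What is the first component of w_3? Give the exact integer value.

w1 = Av₀ = (5·3 + 0·3 + 5·0; 0·3 + 7·3 + 1·0; 5·3 + 1·3 + 0·0) = (15, 21, 18)
w2 = Aw1 = (5·15 + 0·21 + 5·18; 0·15 + 7·21 + 1·18; 5·15 + 1·21 + 0·18) = (165, 165, 96)
w3 = Aw2 = (1305, 1251, 990)
The requested component of w3 is 1305.

1305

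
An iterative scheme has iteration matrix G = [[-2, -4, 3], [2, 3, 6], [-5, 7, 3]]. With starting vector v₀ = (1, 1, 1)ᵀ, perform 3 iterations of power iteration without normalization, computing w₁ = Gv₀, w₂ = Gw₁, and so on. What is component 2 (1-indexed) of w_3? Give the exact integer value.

w1 = Gv₀ = ((-2)·1 + (-4)·1 + 3·1; 2·1 + 3·1 + 6·1; (-5)·1 + 7·1 + 3·1) = (-3, 11, 5)
w2 = Gw1 = ((-2)·(-3) + (-4)·11 + 3·5; 2·(-3) + 3·11 + 6·5; (-5)·(-3) + 7·11 + 3·5) = (-23, 57, 107)
w3 = Gw2 = (139, 767, 835)
The requested component of w3 is 767.

767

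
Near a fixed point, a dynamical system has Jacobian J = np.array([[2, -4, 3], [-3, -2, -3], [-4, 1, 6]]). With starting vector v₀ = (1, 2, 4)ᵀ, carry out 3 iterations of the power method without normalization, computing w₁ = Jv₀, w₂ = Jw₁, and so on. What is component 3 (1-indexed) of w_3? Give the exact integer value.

-128

w1 = Jv₀ = (2·1 + (-4)·2 + 3·4; (-3)·1 + (-2)·2 + (-3)·4; (-4)·1 + 1·2 + 6·4) = (6, -19, 22)
w2 = Jw1 = (2·6 + (-4)·(-19) + 3·22; (-3)·6 + (-2)·(-19) + (-3)·22; (-4)·6 + 1·(-19) + 6·22) = (154, -46, 89)
w3 = Jw2 = (759, -637, -128)
The requested component of w3 is -128.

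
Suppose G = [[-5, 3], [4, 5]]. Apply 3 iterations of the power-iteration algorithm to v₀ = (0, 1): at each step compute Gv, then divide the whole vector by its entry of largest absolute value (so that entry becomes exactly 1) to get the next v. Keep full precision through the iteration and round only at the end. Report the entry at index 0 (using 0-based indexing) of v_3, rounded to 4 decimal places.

0.6000

Gv0 = (3.00000, 5.00000); divide by 5.00000 → v1 = (0.60000, 1.00000)
Gv1 = (0.00000, 7.40000); divide by 7.40000 → v2 = (0.00000, 1.00000)
Gv2 = (3.00000, 5.00000); divide by 5.00000 → v3 = (0.60000, 1.00000)
Requested entry of v3: 111/185 = 0.6000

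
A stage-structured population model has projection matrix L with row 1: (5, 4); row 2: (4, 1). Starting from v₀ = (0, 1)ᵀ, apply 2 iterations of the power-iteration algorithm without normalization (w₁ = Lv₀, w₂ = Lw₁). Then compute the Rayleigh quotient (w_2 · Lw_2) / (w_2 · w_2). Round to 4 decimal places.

w1 = Lv₀ = (5·0 + 4·1; 4·0 + 1·1) = (4, 1)
w2 = Lw1 = (5·4 + 4·1; 4·4 + 1·1) = (24, 17)
Lw2 = (188, 113)
w2·Lw2 = 24·188 + 17·113 = 6433; w2·w2 = 24·24 + 17·17 = 865
λ ≈ 6433/865 = 7.4370

7.4370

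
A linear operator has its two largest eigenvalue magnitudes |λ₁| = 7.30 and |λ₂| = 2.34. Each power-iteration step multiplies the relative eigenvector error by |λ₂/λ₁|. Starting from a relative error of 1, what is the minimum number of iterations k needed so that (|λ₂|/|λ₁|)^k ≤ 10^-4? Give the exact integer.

|λ₂/λ₁| = 2.34/7.30 = 0.32055
Need k ≥ ln(10^-4) / ln(0.32055) = -9.2103 / -1.1377 ≈ 8.095
Smallest integer k satisfying the bound: 9

9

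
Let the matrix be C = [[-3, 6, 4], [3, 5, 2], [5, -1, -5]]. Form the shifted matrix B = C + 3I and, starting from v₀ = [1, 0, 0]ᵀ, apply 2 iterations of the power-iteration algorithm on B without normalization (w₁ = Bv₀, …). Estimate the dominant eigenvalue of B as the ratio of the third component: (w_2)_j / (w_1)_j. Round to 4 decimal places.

-2.6000

B = C + 3I has rows (0, 6, 4); (3, 8, 2); (5, -1, -2)
w1 = Bv₀ = (0, 3, 5)
w2 = Bw1 = (38, 34, -13)
Ratio: -13/5 = -2.6000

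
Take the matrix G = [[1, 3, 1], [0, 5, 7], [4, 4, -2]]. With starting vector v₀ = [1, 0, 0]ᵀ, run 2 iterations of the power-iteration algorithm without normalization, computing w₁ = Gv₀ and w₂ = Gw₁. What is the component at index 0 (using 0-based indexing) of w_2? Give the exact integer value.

w1 = Gv₀ = (1, 0, 4)
w2 = Gw1 = (5, 28, -4)
The requested component of w2 is 5.

5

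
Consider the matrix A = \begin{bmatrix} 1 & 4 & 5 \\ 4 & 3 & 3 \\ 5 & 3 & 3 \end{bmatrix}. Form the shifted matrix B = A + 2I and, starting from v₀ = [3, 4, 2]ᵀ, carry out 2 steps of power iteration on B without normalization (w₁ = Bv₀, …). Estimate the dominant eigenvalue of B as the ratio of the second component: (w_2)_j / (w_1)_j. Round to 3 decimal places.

11.605

B = A + 2I has rows (3, 4, 5); (4, 5, 3); (5, 3, 5)
w1 = Bv₀ = (35, 38, 37)
w2 = Bw1 = (442, 441, 474)
Ratio: 441/38 = 11.605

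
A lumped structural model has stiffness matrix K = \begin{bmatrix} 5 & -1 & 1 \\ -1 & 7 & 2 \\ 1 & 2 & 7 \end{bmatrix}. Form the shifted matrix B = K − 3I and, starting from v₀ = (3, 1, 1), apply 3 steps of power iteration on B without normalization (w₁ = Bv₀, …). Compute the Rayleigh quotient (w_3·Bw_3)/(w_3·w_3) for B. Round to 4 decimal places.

B = K − 3I has rows (2, -1, 1); (-1, 4, 2); (1, 2, 4)
w1 = Bv₀ = (2·3 + (-1)·1 + 1·1; (-1)·3 + 4·1 + 2·1; 1·3 + 2·1 + 4·1) = (6, 3, 9)
w2 = Bw1 = (2·6 + (-1)·3 + 1·9; (-1)·6 + 4·3 + 2·9; 1·6 + 2·3 + 4·9) = (18, 24, 48)
w3 = Bw2 = (60, 174, 258)
Bw3 = (204, 1152, 1440)
w3·Bw3 = 584208; w3·w3 = 100440; μ ≈ 584208/100440 = 5.8165

μ ≈ 5.8165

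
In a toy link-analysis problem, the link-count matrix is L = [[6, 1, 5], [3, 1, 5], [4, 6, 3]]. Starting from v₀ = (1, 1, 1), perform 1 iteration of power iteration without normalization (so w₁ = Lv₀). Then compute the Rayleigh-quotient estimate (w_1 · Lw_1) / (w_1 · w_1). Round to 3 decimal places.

11.612

w1 = Lv₀ = (12, 9, 13)
Lw1 = (146, 110, 141)
w1·Lw1 = 12·146 + 9·110 + 13·141 = 4575; w1·w1 = 12·12 + 9·9 + 13·13 = 394
λ ≈ 4575/394 = 11.612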